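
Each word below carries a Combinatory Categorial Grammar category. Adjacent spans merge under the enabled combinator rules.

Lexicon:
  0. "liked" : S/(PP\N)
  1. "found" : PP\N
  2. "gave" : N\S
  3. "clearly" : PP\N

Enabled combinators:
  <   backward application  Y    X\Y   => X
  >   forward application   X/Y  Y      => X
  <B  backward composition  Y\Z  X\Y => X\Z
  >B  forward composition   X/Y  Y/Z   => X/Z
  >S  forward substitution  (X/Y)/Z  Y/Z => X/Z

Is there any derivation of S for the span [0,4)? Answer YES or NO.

S/(PP\N) PP\N N\S PP\N
CKY chart[0,4] = {PP}; S ∉ chart

NO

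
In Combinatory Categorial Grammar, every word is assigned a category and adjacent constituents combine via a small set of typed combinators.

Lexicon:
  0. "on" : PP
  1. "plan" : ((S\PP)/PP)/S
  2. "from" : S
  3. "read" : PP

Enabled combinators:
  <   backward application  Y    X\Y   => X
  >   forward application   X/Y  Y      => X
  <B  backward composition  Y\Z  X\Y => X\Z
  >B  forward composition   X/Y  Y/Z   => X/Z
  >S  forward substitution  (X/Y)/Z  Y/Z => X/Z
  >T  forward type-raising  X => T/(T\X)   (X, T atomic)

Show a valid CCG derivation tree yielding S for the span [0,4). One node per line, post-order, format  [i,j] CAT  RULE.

[0,1] PP  lex  "on"
[0,1] S/(S\PP)  >T
[1,2] ((S\PP)/PP)/S  lex  "plan"
[2,3] S  lex  "from"
[1,3] (S\PP)/PP  >  k=2
[3,4] PP  lex  "read"
[1,4] S\PP  >  k=3
[0,4] S  >  k=1

[0,4] S   >
  [0,1] S/(S\PP)   >T
    [0,1] "on" : PP
  [1,4] S\PP   >
    [1,3] (S\PP)/PP   >
      [1,2] "plan" : ((S\PP)/PP)/S
      [2,3] "from" : S
    [3,4] "read" : PP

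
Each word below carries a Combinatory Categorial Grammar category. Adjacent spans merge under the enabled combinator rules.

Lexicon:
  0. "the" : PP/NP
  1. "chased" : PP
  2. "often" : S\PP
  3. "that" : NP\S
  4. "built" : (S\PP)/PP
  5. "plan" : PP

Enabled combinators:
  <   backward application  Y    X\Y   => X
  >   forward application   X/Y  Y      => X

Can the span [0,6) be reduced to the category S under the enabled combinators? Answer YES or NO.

YES

[0,6] S   <
  [0,4] PP   >
    [0,1] "the" : PP/NP
    [1,4] NP   <
      [1,3] S   <
        [1,2] "chased" : PP
        [2,3] "often" : S\PP
      [3,4] "that" : NP\S
  [4,6] S\PP   >
    [4,5] "built" : (S\PP)/PP
    [5,6] "plan" : PP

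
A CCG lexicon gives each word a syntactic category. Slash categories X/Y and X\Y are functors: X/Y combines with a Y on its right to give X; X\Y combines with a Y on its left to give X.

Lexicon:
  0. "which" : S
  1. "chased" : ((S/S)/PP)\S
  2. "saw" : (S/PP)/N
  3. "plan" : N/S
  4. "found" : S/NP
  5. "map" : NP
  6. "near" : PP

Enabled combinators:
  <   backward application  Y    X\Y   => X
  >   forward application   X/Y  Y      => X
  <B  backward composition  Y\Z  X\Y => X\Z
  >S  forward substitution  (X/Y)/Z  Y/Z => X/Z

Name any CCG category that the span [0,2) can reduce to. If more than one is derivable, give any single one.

(S/S)/PP

[0,7] S   >
  [0,6] S/PP   >S
    [0,2] (S/S)/PP   <
      [0,1] "which" : S
      [1,2] "chased" : ((S/S)/PP)\S
    [2,6] S/PP   >
      [2,3] "saw" : (S/PP)/N
      [3,6] N   >
        [3,4] "plan" : N/S
        [4,6] S   >
          [4,5] "found" : S/NP
          [5,6] "map" : NP
  [6,7] "near" : PP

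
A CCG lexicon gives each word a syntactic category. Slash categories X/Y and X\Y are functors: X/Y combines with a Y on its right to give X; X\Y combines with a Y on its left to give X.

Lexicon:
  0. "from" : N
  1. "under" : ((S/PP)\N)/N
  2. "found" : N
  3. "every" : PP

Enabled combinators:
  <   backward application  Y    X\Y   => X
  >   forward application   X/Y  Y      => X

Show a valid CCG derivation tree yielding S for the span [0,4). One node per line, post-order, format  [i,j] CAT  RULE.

[0,4] S   >
  [0,3] S/PP   <
    [0,1] "from" : N
    [1,3] (S/PP)\N   >
      [1,2] "under" : ((S/PP)\N)/N
      [2,3] "found" : N
  [3,4] "every" : PP

[0,1] N  lex  "from"
[1,2] ((S/PP)\N)/N  lex  "under"
[2,3] N  lex  "found"
[1,3] (S/PP)\N  >  k=2
[0,3] S/PP  <  k=1
[3,4] PP  lex  "every"
[0,4] S  >  k=3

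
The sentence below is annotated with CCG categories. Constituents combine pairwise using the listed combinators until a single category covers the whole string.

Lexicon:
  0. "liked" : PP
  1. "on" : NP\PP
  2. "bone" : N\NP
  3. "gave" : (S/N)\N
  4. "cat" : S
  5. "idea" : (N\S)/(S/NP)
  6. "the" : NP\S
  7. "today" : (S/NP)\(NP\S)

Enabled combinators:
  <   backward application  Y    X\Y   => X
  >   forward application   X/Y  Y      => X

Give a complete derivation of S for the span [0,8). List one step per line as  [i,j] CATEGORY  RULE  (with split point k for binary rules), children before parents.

[0,8] S   >
  [0,4] S/N   <
    [0,3] N   <
      [0,2] NP   <
        [0,1] "liked" : PP
        [1,2] "on" : NP\PP
      [2,3] "bone" : N\NP
    [3,4] "gave" : (S/N)\N
  [4,8] N   <
    [4,5] "cat" : S
    [5,8] N\S   >
      [5,6] "idea" : (N\S)/(S/NP)
      [6,8] S/NP   <
        [6,7] "the" : NP\S
        [7,8] "today" : (S/NP)\(NP\S)

[0,1] PP  lex  "liked"
[1,2] NP\PP  lex  "on"
[0,2] NP  <  k=1
[2,3] N\NP  lex  "bone"
[0,3] N  <  k=2
[3,4] (S/N)\N  lex  "gave"
[0,4] S/N  <  k=3
[4,5] S  lex  "cat"
[5,6] (N\S)/(S/NP)  lex  "idea"
[6,7] NP\S  lex  "the"
[7,8] (S/NP)\(NP\S)  lex  "today"
[6,8] S/NP  <  k=7
[5,8] N\S  >  k=6
[4,8] N  <  k=5
[0,8] S  >  k=4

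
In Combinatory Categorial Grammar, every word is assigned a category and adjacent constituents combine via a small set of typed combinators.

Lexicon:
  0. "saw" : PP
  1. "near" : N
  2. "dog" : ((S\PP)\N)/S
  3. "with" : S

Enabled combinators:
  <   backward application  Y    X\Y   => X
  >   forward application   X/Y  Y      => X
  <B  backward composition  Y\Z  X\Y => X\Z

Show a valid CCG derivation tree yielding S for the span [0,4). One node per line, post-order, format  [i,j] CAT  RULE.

[0,1] PP  lex  "saw"
[1,2] N  lex  "near"
[2,3] ((S\PP)\N)/S  lex  "dog"
[3,4] S  lex  "with"
[2,4] (S\PP)\N  >  k=3
[1,4] S\PP  <  k=2
[0,4] S  <  k=1

[0,4] S   <
  [0,1] "saw" : PP
  [1,4] S\PP   <
    [1,2] "near" : N
    [2,4] (S\PP)\N   >
      [2,3] "dog" : ((S\PP)\N)/S
      [3,4] "with" : S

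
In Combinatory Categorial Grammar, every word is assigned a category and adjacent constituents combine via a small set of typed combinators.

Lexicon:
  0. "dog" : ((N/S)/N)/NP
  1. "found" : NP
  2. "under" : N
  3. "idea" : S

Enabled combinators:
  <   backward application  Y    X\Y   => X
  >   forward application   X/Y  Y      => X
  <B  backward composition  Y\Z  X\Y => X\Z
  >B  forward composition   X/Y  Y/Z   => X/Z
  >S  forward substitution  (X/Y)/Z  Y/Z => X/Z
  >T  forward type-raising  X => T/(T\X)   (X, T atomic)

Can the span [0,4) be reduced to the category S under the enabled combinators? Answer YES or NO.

NO

((N/S)/N)/NP NP N S
CKY chart[0,4] = {N, N/(N\N), N/(S\S), NP/(NP\N), PP/(PP\N), S/(S\N)}; S ∉ chart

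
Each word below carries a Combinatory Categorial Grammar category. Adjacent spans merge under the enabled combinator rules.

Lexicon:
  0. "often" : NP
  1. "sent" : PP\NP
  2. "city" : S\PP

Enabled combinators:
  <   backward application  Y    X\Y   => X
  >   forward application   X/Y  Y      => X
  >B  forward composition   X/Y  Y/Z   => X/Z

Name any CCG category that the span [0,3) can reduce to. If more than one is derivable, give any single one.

S

[0,3] S   <
  [0,2] PP   <
    [0,1] "often" : NP
    [1,2] "sent" : PP\NP
  [2,3] "city" : S\PP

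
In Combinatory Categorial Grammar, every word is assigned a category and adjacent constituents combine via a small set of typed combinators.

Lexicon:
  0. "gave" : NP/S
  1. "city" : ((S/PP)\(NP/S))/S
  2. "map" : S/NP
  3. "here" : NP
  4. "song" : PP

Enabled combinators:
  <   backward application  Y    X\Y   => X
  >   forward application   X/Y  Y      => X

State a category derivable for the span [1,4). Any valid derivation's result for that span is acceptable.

(S/PP)\(NP/S)

[0,5] S   >
  [0,4] S/PP   <
    [0,1] "gave" : NP/S
    [1,4] (S/PP)\(NP/S)   >
      [1,2] "city" : ((S/PP)\(NP/S))/S
      [2,4] S   >
        [2,3] "map" : S/NP
        [3,4] "here" : NP
  [4,5] "song" : PP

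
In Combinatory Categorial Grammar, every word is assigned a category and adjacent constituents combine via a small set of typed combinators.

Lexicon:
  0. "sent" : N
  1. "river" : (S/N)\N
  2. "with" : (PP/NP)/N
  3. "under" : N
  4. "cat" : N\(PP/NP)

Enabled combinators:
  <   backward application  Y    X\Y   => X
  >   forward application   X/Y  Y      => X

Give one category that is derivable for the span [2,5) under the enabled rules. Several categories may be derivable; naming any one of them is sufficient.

[0,5] S   >
  [0,2] S/N   <
    [0,1] "sent" : N
    [1,2] "river" : (S/N)\N
  [2,5] N   <
    [2,4] PP/NP   >
      [2,3] "with" : (PP/NP)/N
      [3,4] "under" : N
    [4,5] "cat" : N\(PP/NP)

N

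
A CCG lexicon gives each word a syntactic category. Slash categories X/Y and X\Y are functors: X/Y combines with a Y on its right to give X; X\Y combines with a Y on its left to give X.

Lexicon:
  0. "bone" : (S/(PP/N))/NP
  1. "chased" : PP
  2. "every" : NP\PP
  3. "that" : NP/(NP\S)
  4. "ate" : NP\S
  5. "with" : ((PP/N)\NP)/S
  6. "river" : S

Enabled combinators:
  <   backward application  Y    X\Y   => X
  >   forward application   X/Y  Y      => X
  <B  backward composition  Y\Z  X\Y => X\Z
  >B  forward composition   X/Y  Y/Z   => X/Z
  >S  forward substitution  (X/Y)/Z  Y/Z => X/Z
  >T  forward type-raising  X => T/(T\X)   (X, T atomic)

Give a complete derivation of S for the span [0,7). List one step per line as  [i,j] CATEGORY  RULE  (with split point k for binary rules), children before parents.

[0,7] S   >
  [0,3] S/(PP/N)   >
    [0,1] "bone" : (S/(PP/N))/NP
    [1,3] NP   <
      [1,2] "chased" : PP
      [2,3] "every" : NP\PP
  [3,7] PP/N   <
    [3,5] NP   >
      [3,4] "that" : NP/(NP\S)
      [4,5] "ate" : NP\S
    [5,7] (PP/N)\NP   >
      [5,6] "with" : ((PP/N)\NP)/S
      [6,7] "river" : S

[0,1] (S/(PP/N))/NP  lex  "bone"
[1,2] PP  lex  "chased"
[2,3] NP\PP  lex  "every"
[1,3] NP  <  k=2
[0,3] S/(PP/N)  >  k=1
[3,4] NP/(NP\S)  lex  "that"
[4,5] NP\S  lex  "ate"
[3,5] NP  >  k=4
[5,6] ((PP/N)\NP)/S  lex  "with"
[6,7] S  lex  "river"
[5,7] (PP/N)\NP  >  k=6
[3,7] PP/N  <  k=5
[0,7] S  >  k=3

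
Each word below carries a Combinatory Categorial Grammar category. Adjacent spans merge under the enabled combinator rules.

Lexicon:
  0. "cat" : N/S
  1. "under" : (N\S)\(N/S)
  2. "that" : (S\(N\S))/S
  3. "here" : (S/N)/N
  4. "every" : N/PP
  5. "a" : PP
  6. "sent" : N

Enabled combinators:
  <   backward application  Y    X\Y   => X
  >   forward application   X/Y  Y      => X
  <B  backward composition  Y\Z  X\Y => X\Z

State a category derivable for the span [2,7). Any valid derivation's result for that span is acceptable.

S\(N\S)

[0,7] S   <
  [0,2] N\S   <
    [0,1] "cat" : N/S
    [1,2] "under" : (N\S)\(N/S)
  [2,7] S\(N\S)   >
    [2,3] "that" : (S\(N\S))/S
    [3,7] S   >
      [3,6] S/N   >
        [3,4] "here" : (S/N)/N
        [4,6] N   >
          [4,5] "every" : N/PP
          [5,6] "a" : PP
      [6,7] "sent" : N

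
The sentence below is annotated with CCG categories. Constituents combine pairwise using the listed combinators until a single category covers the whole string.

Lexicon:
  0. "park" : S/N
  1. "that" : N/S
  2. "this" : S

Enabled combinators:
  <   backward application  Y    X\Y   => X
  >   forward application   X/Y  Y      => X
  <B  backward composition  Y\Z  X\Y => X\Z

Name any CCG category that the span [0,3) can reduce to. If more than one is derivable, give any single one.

S

[0,3] S   >
  [0,1] "park" : S/N
  [1,3] N   >
    [1,2] "that" : N/S
    [2,3] "this" : S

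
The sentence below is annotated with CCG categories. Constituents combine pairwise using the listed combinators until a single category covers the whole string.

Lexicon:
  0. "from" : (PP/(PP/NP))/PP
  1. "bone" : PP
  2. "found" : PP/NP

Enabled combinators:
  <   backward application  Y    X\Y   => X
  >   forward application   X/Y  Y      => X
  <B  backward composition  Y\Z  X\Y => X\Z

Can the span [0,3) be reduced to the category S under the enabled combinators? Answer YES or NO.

NO

(PP/(PP/NP))/PP PP PP/NP
CKY chart[0,3] = {PP}; S ∉ chart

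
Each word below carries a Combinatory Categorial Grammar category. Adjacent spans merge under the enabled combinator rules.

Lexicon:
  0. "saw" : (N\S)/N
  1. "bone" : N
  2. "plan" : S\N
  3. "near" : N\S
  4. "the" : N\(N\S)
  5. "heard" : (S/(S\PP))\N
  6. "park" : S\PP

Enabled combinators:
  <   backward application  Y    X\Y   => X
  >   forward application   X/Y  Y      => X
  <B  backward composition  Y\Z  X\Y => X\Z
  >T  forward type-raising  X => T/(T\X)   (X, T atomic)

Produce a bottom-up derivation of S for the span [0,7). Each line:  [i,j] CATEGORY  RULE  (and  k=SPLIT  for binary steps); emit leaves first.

[0,7] S   >
  [0,6] S/(S\PP)   <
    [0,5] N   <
      [0,4] N\S   >
        [0,1] "saw" : (N\S)/N
        [1,4] N   <
          [1,3] S   <
            [1,2] "bone" : N
            [2,3] "plan" : S\N
          [3,4] "near" : N\S
      [4,5] "the" : N\(N\S)
    [5,6] "heard" : (S/(S\PP))\N
  [6,7] "park" : S\PP

[0,1] (N\S)/N  lex  "saw"
[1,2] N  lex  "bone"
[2,3] S\N  lex  "plan"
[1,3] S  <  k=2
[3,4] N\S  lex  "near"
[1,4] N  <  k=3
[0,4] N\S  >  k=1
[4,5] N\(N\S)  lex  "the"
[0,5] N  <  k=4
[5,6] (S/(S\PP))\N  lex  "heard"
[0,6] S/(S\PP)  <  k=5
[6,7] S\PP  lex  "park"
[0,7] S  >  k=6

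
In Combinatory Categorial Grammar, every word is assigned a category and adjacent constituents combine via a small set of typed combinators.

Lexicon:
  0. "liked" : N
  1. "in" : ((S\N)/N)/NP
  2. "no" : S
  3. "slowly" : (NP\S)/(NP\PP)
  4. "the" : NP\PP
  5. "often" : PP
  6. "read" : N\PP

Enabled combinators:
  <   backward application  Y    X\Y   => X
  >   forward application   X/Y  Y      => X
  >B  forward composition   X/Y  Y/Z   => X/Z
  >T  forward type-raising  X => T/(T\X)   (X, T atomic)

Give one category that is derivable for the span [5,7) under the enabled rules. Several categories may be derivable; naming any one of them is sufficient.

[0,7] S   <
  [0,1] "liked" : N
  [1,7] S\N   >
    [1,5] (S\N)/N   >
      [1,2] "in" : ((S\N)/N)/NP
      [2,5] NP   <
        [2,3] "no" : S
        [3,5] NP\S   >
          [3,4] "slowly" : (NP\S)/(NP\PP)
          [4,5] "the" : NP\PP
    [5,7] N   <
      [5,6] "often" : PP
      [6,7] "read" : N\PP

N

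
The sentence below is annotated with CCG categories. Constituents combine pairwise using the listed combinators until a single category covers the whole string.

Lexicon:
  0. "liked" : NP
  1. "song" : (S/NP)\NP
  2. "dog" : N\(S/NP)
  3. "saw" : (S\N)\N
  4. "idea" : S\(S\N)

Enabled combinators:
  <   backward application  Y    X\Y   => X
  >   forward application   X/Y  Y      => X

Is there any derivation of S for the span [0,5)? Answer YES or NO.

[0,5] S   <
  [0,4] S\N   <
    [0,3] N   <
      [0,2] S/NP   <
        [0,1] "liked" : NP
        [1,2] "song" : (S/NP)\NP
      [2,3] "dog" : N\(S/NP)
    [3,4] "saw" : (S\N)\N
  [4,5] "idea" : S\(S\N)

YES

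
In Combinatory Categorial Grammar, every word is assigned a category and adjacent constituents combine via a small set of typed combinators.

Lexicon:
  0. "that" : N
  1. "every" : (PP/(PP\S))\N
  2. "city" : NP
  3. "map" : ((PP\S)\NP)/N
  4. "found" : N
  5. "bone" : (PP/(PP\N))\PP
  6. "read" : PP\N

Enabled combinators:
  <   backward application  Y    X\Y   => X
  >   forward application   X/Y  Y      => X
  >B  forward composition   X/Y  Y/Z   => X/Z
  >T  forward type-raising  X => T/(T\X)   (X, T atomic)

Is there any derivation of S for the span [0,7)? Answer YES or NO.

N (PP/(PP\S))\N NP ((PP\S)\NP)/N N (PP/(PP\N))\PP PP\N
CKY chart[0,7] = {N/(N\PP), NP/(NP\PP), PP, PP/(PP\PP), S/(S\PP)}; S ∉ chart

NO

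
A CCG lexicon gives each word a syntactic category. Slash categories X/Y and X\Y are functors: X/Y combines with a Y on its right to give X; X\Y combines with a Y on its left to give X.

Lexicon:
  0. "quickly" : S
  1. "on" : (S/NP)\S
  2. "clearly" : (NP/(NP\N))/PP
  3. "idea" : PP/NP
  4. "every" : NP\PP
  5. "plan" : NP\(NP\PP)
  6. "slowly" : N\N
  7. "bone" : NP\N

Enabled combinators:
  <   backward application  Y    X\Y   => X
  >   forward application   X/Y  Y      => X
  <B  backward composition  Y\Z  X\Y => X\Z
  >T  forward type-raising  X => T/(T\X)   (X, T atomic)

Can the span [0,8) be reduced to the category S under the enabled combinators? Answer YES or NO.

YES

[0,8] S   >
  [0,2] S/NP   <
    [0,1] "quickly" : S
    [1,2] "on" : (S/NP)\S
  [2,8] NP   >
    [2,6] NP/(NP\N)   >
      [2,3] "clearly" : (NP/(NP\N))/PP
      [3,6] PP   >
        [3,4] "idea" : PP/NP
        [4,6] NP   <
          [4,5] "every" : NP\PP
          [5,6] "plan" : NP\(NP\PP)
    [6,8] NP\N   <B
      [6,7] "slowly" : N\N
      [7,8] "bone" : NP\N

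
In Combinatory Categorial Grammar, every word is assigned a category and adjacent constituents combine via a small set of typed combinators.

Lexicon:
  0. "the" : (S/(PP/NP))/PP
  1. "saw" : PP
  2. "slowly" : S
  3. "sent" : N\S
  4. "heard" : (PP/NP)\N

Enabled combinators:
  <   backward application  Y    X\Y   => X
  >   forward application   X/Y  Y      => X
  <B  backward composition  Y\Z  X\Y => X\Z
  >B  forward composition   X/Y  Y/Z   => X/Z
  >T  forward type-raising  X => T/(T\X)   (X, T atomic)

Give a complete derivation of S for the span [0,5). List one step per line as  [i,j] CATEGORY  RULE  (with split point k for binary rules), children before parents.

[0,5] S   >
  [0,2] S/(PP/NP)   >
    [0,1] "the" : (S/(PP/NP))/PP
    [1,2] "saw" : PP
  [2,5] PP/NP   <
    [2,4] N   >
      [2,3] N/(N\S)   >T
        [2,3] "slowly" : S
      [3,4] "sent" : N\S
    [4,5] "heard" : (PP/NP)\N

[0,1] (S/(PP/NP))/PP  lex  "the"
[1,2] PP  lex  "saw"
[0,2] S/(PP/NP)  >  k=1
[2,3] S  lex  "slowly"
[2,3] N/(N\S)  >T
[3,4] N\S  lex  "sent"
[2,4] N  >  k=3
[4,5] (PP/NP)\N  lex  "heard"
[2,5] PP/NP  <  k=4
[0,5] S  >  k=2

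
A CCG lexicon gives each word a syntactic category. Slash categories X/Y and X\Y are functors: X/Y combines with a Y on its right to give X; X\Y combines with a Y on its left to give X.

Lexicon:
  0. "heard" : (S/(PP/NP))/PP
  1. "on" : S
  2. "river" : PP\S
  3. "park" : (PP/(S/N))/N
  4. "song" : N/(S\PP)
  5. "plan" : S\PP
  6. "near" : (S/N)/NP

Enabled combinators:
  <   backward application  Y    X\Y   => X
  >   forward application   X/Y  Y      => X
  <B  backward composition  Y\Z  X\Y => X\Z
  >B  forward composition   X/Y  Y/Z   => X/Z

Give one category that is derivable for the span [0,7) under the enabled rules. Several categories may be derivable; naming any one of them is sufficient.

[0,7] S   >
  [0,3] S/(PP/NP)   >
    [0,1] "heard" : (S/(PP/NP))/PP
    [1,3] PP   <
      [1,2] "on" : S
      [2,3] "river" : PP\S
  [3,7] PP/NP   >B
    [3,6] PP/(S/N)   >
      [3,4] "park" : (PP/(S/N))/N
      [4,6] N   >
        [4,5] "song" : N/(S\PP)
        [5,6] "plan" : S\PP
    [6,7] "near" : (S/N)/NP

S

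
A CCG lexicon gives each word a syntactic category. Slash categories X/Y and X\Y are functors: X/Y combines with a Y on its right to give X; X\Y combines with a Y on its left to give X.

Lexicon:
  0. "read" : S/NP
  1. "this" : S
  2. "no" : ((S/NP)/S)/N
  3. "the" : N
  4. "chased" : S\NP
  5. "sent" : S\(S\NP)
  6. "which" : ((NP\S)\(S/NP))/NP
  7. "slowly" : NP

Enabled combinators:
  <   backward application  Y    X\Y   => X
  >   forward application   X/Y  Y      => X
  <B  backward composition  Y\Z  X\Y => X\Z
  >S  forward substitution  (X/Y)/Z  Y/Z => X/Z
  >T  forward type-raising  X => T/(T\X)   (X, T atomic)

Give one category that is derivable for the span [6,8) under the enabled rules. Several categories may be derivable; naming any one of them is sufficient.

[0,8] S   >
  [0,1] "read" : S/NP
  [1,8] NP   >
    [1,2] NP/(NP\S)   >T
      [1,2] "this" : S
    [2,8] NP\S   <
      [2,6] S/NP   >
        [2,4] (S/NP)/S   >
          [2,3] "no" : ((S/NP)/S)/N
          [3,4] "the" : N
        [4,6] S   <
          [4,5] "chased" : S\NP
          [5,6] "sent" : S\(S\NP)
      [6,8] (NP\S)\(S/NP)   >
        [6,7] "which" : ((NP\S)\(S/NP))/NP
        [7,8] "slowly" : NP

(NP\S)\(S/NP)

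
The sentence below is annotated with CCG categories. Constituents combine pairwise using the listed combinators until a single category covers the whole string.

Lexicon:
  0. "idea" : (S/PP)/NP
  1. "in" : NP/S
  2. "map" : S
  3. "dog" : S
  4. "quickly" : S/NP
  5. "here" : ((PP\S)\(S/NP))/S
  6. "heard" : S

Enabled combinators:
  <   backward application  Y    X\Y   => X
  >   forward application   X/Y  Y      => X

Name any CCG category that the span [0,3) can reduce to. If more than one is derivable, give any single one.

[0,7] S   >
  [0,3] S/PP   >
    [0,1] "idea" : (S/PP)/NP
    [1,3] NP   >
      [1,2] "in" : NP/S
      [2,3] "map" : S
  [3,7] PP   <
    [3,4] "dog" : S
    [4,7] PP\S   <
      [4,5] "quickly" : S/NP
      [5,7] (PP\S)\(S/NP)   >
        [5,6] "here" : ((PP\S)\(S/NP))/S
        [6,7] "heard" : S

S/PP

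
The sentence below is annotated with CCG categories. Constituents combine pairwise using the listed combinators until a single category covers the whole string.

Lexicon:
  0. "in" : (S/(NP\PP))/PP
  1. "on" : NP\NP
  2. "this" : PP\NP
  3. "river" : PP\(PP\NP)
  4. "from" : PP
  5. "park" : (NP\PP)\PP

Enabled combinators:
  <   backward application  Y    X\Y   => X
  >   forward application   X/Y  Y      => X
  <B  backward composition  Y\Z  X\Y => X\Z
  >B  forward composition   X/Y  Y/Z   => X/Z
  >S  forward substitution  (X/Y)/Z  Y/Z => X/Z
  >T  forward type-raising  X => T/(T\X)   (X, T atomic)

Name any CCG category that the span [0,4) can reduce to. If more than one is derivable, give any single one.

S/(NP\PP)

[0,6] S   >
  [0,4] S/(NP\PP)   >
    [0,1] "in" : (S/(NP\PP))/PP
    [1,4] PP   <
      [1,3] PP\NP   <B
        [1,2] "on" : NP\NP
        [2,3] "this" : PP\NP
      [3,4] "river" : PP\(PP\NP)
  [4,6] NP\PP   <
    [4,5] "from" : PP
    [5,6] "park" : (NP\PP)\PP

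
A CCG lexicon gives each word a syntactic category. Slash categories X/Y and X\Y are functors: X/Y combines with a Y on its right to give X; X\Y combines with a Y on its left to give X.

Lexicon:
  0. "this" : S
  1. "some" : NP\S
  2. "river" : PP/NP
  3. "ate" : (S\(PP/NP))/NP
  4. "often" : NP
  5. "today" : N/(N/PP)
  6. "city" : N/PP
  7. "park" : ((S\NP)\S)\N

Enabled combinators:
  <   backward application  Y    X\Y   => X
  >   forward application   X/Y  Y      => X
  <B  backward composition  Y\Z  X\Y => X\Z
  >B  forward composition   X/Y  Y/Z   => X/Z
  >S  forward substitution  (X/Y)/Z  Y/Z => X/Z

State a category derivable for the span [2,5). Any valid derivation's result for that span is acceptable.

[0,8] S   <
  [0,2] NP   <
    [0,1] "this" : S
    [1,2] "some" : NP\S
  [2,8] S\NP   <
    [2,5] S   <
      [2,3] "river" : PP/NP
      [3,5] S\(PP/NP)   >
        [3,4] "ate" : (S\(PP/NP))/NP
        [4,5] "often" : NP
    [5,8] (S\NP)\S   <
      [5,7] N   >
        [5,6] "today" : N/(N/PP)
        [6,7] "city" : N/PP
      [7,8] "park" : ((S\NP)\S)\N

S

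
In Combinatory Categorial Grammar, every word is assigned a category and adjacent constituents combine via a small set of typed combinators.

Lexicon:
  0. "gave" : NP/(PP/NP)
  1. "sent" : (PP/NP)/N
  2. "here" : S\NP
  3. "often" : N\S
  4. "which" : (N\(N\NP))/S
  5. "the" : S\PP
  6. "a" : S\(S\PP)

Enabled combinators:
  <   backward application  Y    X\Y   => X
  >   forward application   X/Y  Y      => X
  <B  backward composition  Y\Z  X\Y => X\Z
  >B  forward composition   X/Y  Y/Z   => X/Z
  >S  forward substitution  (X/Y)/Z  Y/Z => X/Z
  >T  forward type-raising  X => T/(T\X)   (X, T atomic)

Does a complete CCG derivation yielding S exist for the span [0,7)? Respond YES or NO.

NP/(PP/NP) (PP/NP)/N S\NP N\S (N\(N\NP))/S S\PP S\(S\PP)
CKY chart[0,7] = {N/(N\NP), NP, NP/(NP\NP), NP/(N\N), PP/(PP\NP), S/(S\NP)}; S ∉ chart

NO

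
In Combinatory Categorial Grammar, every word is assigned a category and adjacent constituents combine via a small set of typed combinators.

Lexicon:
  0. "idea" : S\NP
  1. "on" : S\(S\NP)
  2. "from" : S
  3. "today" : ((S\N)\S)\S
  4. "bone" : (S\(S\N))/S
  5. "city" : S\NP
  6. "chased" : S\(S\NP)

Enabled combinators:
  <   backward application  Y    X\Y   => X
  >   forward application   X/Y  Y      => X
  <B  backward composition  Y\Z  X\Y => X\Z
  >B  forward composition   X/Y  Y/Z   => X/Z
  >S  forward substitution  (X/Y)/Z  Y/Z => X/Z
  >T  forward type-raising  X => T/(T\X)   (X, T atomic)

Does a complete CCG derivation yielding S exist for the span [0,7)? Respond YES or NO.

[0,7] S   <
  [0,4] S\N   <
    [0,2] S   <
      [0,1] "idea" : S\NP
      [1,2] "on" : S\(S\NP)
    [2,4] (S\N)\S   <
      [2,3] "from" : S
      [3,4] "today" : ((S\N)\S)\S
  [4,7] S\(S\N)   >
    [4,5] "bone" : (S\(S\N))/S
    [5,7] S   <
      [5,6] "city" : S\NP
      [6,7] "chased" : S\(S\NP)

YES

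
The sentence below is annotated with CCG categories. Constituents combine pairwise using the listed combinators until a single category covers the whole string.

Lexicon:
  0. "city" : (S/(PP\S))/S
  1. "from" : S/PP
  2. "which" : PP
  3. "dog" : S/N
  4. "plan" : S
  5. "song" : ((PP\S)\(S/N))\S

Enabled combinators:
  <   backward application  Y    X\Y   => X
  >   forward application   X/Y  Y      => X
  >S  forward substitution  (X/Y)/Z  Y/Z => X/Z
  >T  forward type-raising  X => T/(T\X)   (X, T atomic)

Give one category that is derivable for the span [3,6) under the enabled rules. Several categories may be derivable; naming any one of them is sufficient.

PP\S

[0,6] S   >
  [0,3] S/(PP\S)   >
    [0,1] "city" : (S/(PP\S))/S
    [1,3] S   >
      [1,2] "from" : S/PP
      [2,3] "which" : PP
  [3,6] PP\S   <
    [3,4] "dog" : S/N
    [4,6] (PP\S)\(S/N)   <
      [4,5] "plan" : S
      [5,6] "song" : ((PP\S)\(S/N))\S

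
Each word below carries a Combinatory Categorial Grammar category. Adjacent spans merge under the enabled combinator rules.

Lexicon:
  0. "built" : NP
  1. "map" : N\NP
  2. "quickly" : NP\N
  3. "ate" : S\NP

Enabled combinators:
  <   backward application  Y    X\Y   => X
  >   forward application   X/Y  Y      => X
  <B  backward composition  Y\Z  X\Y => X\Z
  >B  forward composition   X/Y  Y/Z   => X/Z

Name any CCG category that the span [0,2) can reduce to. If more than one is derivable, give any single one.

[0,4] S   <
  [0,3] NP   <
    [0,2] N   <
      [0,1] "built" : NP
      [1,2] "map" : N\NP
    [2,3] "quickly" : NP\N
  [3,4] "ate" : S\NP

N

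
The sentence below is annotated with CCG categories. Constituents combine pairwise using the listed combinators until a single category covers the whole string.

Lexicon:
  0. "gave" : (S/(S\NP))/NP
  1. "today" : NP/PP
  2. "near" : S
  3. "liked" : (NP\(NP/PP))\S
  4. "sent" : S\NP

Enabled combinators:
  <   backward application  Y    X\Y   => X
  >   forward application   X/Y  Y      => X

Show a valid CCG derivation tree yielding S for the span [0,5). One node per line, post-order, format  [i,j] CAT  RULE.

[0,1] (S/(S\NP))/NP  lex  "gave"
[1,2] NP/PP  lex  "today"
[2,3] S  lex  "near"
[3,4] (NP\(NP/PP))\S  lex  "liked"
[2,4] NP\(NP/PP)  <  k=3
[1,4] NP  <  k=2
[0,4] S/(S\NP)  >  k=1
[4,5] S\NP  lex  "sent"
[0,5] S  >  k=4

[0,5] S   >
  [0,4] S/(S\NP)   >
    [0,1] "gave" : (S/(S\NP))/NP
    [1,4] NP   <
      [1,2] "today" : NP/PP
      [2,4] NP\(NP/PP)   <
        [2,3] "near" : S
        [3,4] "liked" : (NP\(NP/PP))\S
  [4,5] "sent" : S\NP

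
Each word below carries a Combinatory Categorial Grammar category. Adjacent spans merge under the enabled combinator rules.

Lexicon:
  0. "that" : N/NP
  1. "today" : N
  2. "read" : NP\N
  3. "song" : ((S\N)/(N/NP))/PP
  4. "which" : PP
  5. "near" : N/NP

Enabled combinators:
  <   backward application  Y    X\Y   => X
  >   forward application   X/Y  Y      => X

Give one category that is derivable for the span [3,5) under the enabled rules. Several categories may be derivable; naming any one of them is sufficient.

[0,6] S   <
  [0,3] N   >
    [0,1] "that" : N/NP
    [1,3] NP   <
      [1,2] "today" : N
      [2,3] "read" : NP\N
  [3,6] S\N   >
    [3,5] (S\N)/(N/NP)   >
      [3,4] "song" : ((S\N)/(N/NP))/PP
      [4,5] "which" : PP
    [5,6] "near" : N/NP

(S\N)/(N/NP)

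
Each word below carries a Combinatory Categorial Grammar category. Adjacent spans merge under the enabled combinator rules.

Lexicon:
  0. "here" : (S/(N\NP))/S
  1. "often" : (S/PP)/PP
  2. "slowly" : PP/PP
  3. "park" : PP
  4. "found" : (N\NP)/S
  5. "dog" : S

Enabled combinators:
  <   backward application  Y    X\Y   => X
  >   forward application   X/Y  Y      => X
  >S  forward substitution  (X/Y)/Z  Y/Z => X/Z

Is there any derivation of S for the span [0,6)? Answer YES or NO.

[0,6] S   >
  [0,4] S/(N\NP)   >
    [0,1] "here" : (S/(N\NP))/S
    [1,4] S   >
      [1,3] S/PP   >S
        [1,2] "often" : (S/PP)/PP
        [2,3] "slowly" : PP/PP
      [3,4] "park" : PP
  [4,6] N\NP   >
    [4,5] "found" : (N\NP)/S
    [5,6] "dog" : S

YES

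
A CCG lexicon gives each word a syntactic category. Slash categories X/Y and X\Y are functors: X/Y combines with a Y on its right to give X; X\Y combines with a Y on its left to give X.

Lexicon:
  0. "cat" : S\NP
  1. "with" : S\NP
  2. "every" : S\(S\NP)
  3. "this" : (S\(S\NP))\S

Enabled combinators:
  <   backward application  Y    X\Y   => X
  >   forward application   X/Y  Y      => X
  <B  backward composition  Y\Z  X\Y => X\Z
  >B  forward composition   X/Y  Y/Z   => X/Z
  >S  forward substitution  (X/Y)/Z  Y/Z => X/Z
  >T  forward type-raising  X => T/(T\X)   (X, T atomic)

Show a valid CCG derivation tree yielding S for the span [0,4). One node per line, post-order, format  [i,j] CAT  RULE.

[0,4] S   <
  [0,1] "cat" : S\NP
  [1,4] S\(S\NP)   <
    [1,3] S   <
      [1,2] "with" : S\NP
      [2,3] "every" : S\(S\NP)
    [3,4] "this" : (S\(S\NP))\S

[0,1] S\NP  lex  "cat"
[1,2] S\NP  lex  "with"
[2,3] S\(S\NP)  lex  "every"
[1,3] S  <  k=2
[3,4] (S\(S\NP))\S  lex  "this"
[1,4] S\(S\NP)  <  k=3
[0,4] S  <  k=1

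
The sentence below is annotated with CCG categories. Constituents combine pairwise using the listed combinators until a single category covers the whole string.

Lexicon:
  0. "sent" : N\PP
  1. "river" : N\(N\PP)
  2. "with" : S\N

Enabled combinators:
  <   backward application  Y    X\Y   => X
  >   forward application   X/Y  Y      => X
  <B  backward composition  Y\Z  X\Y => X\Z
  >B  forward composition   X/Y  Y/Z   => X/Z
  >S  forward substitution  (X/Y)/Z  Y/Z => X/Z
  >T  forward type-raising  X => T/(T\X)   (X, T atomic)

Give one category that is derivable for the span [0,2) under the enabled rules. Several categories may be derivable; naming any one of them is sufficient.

N

[0,3] S   <
  [0,2] N   <
    [0,1] "sent" : N\PP
    [1,2] "river" : N\(N\PP)
  [2,3] "with" : S\N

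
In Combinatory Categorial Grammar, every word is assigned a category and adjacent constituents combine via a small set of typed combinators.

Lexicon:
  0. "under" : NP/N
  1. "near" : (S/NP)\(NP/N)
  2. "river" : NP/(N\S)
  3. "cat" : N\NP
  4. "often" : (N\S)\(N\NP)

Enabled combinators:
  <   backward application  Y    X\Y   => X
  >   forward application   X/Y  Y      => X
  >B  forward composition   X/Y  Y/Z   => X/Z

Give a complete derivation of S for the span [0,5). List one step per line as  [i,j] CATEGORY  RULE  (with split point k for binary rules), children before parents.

[0,1] NP/N  lex  "under"
[1,2] (S/NP)\(NP/N)  lex  "near"
[0,2] S/NP  <  k=1
[2,3] NP/(N\S)  lex  "river"
[3,4] N\NP  lex  "cat"
[4,5] (N\S)\(N\NP)  lex  "often"
[3,5] N\S  <  k=4
[2,5] NP  >  k=3
[0,5] S  >  k=2

[0,5] S   >
  [0,2] S/NP   <
    [0,1] "under" : NP/N
    [1,2] "near" : (S/NP)\(NP/N)
  [2,5] NP   >
    [2,3] "river" : NP/(N\S)
    [3,5] N\S   <
      [3,4] "cat" : N\NP
      [4,5] "often" : (N\S)\(N\NP)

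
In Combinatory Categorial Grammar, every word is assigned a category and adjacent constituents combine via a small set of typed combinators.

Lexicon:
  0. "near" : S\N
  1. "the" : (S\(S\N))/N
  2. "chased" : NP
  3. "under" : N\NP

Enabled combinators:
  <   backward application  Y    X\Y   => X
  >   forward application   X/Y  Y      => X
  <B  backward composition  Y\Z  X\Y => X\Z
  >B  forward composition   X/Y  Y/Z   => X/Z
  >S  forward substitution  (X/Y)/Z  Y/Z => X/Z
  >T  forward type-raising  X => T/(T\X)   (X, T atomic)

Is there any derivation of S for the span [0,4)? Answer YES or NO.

YES

[0,4] S   <
  [0,1] "near" : S\N
  [1,4] S\(S\N)   >
    [1,2] "the" : (S\(S\N))/N
    [2,4] N   <
      [2,3] "chased" : NP
      [3,4] "under" : N\NP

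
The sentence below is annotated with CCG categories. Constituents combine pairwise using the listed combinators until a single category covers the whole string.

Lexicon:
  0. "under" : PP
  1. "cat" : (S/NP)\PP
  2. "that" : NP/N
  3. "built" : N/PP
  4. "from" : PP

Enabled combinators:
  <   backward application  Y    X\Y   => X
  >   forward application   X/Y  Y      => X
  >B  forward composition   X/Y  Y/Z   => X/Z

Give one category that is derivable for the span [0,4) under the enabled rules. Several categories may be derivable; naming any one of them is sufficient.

[0,5] S   >
  [0,4] S/PP   >B
    [0,2] S/NP   <
      [0,1] "under" : PP
      [1,2] "cat" : (S/NP)\PP
    [2,4] NP/PP   >B
      [2,3] "that" : NP/N
      [3,4] "built" : N/PP
  [4,5] "from" : PP

S/PP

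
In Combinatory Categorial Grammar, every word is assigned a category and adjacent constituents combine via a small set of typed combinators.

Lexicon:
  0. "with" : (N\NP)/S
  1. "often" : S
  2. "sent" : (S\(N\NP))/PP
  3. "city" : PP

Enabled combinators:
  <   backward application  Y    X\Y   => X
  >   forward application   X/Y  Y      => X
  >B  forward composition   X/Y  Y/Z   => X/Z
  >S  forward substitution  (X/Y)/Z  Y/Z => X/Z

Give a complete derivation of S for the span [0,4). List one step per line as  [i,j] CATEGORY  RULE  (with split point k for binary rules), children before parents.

[0,1] (N\NP)/S  lex  "with"
[1,2] S  lex  "often"
[0,2] N\NP  >  k=1
[2,3] (S\(N\NP))/PP  lex  "sent"
[3,4] PP  lex  "city"
[2,4] S\(N\NP)  >  k=3
[0,4] S  <  k=2

[0,4] S   <
  [0,2] N\NP   >
    [0,1] "with" : (N\NP)/S
    [1,2] "often" : S
  [2,4] S\(N\NP)   >
    [2,3] "sent" : (S\(N\NP))/PP
    [3,4] "city" : PP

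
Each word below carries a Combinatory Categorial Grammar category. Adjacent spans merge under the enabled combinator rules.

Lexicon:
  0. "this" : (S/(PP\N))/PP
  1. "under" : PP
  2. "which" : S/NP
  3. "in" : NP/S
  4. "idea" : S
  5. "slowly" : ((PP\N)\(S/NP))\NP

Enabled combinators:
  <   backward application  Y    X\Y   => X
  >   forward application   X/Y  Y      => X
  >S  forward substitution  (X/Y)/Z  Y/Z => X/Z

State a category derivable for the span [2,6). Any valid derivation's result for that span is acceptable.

[0,6] S   >
  [0,2] S/(PP\N)   >
    [0,1] "this" : (S/(PP\N))/PP
    [1,2] "under" : PP
  [2,6] PP\N   <
    [2,3] "which" : S/NP
    [3,6] (PP\N)\(S/NP)   <
      [3,5] NP   >
        [3,4] "in" : NP/S
        [4,5] "idea" : S
      [5,6] "slowly" : ((PP\N)\(S/NP))\NP

PP\N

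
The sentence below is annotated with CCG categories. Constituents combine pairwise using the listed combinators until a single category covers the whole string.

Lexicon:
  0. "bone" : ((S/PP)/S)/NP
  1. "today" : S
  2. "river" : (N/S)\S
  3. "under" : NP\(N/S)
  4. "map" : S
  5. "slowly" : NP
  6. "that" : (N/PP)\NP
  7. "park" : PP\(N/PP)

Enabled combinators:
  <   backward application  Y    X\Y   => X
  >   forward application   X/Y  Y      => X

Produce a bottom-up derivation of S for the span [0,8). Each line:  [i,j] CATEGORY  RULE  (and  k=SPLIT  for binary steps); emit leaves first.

[0,8] S   >
  [0,5] S/PP   >
    [0,4] (S/PP)/S   >
      [0,1] "bone" : ((S/PP)/S)/NP
      [1,4] NP   <
        [1,3] N/S   <
          [1,2] "today" : S
          [2,3] "river" : (N/S)\S
        [3,4] "under" : NP\(N/S)
    [4,5] "map" : S
  [5,8] PP   <
    [5,7] N/PP   <
      [5,6] "slowly" : NP
      [6,7] "that" : (N/PP)\NP
    [7,8] "park" : PP\(N/PP)

[0,1] ((S/PP)/S)/NP  lex  "bone"
[1,2] S  lex  "today"
[2,3] (N/S)\S  lex  "river"
[1,3] N/S  <  k=2
[3,4] NP\(N/S)  lex  "under"
[1,4] NP  <  k=3
[0,4] (S/PP)/S  >  k=1
[4,5] S  lex  "map"
[0,5] S/PP  >  k=4
[5,6] NP  lex  "slowly"
[6,7] (N/PP)\NP  lex  "that"
[5,7] N/PP  <  k=6
[7,8] PP\(N/PP)  lex  "park"
[5,8] PP  <  k=7
[0,8] S  >  k=5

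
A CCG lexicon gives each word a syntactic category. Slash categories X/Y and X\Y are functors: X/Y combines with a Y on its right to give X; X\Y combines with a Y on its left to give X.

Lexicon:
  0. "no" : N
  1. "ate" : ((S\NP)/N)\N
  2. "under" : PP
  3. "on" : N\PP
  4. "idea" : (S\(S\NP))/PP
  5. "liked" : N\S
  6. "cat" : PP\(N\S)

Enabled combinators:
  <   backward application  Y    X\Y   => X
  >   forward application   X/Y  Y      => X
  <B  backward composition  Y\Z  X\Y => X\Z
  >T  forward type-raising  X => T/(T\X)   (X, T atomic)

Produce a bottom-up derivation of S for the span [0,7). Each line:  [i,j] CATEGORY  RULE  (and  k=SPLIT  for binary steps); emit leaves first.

[0,7] S   <
  [0,4] S\NP   >
    [0,2] (S\NP)/N   <
      [0,1] "no" : N
      [1,2] "ate" : ((S\NP)/N)\N
    [2,4] N   <
      [2,3] "under" : PP
      [3,4] "on" : N\PP
  [4,7] S\(S\NP)   >
    [4,5] "idea" : (S\(S\NP))/PP
    [5,7] PP   <
      [5,6] "liked" : N\S
      [6,7] "cat" : PP\(N\S)

[0,1] N  lex  "no"
[1,2] ((S\NP)/N)\N  lex  "ate"
[0,2] (S\NP)/N  <  k=1
[2,3] PP  lex  "under"
[3,4] N\PP  lex  "on"
[2,4] N  <  k=3
[0,4] S\NP  >  k=2
[4,5] (S\(S\NP))/PP  lex  "idea"
[5,6] N\S  lex  "liked"
[6,7] PP\(N\S)  lex  "cat"
[5,7] PP  <  k=6
[4,7] S\(S\NP)  >  k=5
[0,7] S  <  k=4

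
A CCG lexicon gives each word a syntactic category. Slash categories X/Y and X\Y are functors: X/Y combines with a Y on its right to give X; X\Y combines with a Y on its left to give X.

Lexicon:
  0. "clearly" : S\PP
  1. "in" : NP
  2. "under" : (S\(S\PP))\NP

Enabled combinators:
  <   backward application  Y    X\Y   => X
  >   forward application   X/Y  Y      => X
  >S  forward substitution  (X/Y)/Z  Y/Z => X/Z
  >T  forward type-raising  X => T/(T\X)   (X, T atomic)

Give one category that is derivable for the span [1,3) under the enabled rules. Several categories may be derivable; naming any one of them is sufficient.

S\(S\PP)

[0,3] S   <
  [0,1] "clearly" : S\PP
  [1,3] S\(S\PP)   <
    [1,2] "in" : NP
    [2,3] "under" : (S\(S\PP))\NP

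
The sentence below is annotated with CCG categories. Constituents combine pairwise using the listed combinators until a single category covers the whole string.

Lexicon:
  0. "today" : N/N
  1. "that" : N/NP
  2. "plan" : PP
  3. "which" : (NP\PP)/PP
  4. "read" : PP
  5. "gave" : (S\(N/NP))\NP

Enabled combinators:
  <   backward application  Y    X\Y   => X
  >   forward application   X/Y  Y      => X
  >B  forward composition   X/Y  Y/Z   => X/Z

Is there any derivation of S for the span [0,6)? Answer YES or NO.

[0,6] S   <
  [0,2] N/NP   >B
    [0,1] "today" : N/N
    [1,2] "that" : N/NP
  [2,6] S\(N/NP)   <
    [2,5] NP   <
      [2,3] "plan" : PP
      [3,5] NP\PP   >
        [3,4] "which" : (NP\PP)/PP
        [4,5] "read" : PP
    [5,6] "gave" : (S\(N/NP))\NP

YES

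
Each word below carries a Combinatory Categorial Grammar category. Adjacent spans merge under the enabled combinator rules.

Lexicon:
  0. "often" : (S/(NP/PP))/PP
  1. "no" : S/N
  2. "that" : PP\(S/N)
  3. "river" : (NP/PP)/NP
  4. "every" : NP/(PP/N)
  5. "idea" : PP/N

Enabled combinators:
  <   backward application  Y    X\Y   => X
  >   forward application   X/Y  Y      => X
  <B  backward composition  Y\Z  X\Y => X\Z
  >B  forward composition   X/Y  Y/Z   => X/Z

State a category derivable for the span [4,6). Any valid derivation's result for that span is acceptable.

[0,6] S   >
  [0,3] S/(NP/PP)   >
    [0,1] "often" : (S/(NP/PP))/PP
    [1,3] PP   <
      [1,2] "no" : S/N
      [2,3] "that" : PP\(S/N)
  [3,6] NP/PP   >
    [3,4] "river" : (NP/PP)/NP
    [4,6] NP   >
      [4,5] "every" : NP/(PP/N)
      [5,6] "idea" : PP/N

NP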